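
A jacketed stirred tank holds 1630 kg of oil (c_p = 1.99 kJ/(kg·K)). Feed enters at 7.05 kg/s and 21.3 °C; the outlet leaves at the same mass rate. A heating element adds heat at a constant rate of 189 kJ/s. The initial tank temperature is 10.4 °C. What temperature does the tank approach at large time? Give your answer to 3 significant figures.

34.8 °C

Energy balance: M c_p dT/dt = ṁ c_p (T_in − T) + 189.
At steady state dT/dt = 0 ⇒ T_ss = T_in + Q̇/(ṁ c_p) = 21.3 + 189/(7.05·1.99) = 34.772 °C.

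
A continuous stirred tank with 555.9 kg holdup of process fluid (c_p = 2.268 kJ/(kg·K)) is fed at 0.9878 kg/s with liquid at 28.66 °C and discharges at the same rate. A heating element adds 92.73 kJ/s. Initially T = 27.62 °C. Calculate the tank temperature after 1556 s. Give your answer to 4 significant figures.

Heat balance on the well-mixed liquid: M c_p dT/dt = ṁ c_p (T_in − T) + 92.73.
Rearrange: dT/dt = (T_ss − T)/τ with τ = M/ṁ = 562.766 s and T_ss = T_in + Q̇/(ṁ c_p) = 70.0512 °C.
T approaches T_ss exponentially: T(t) = T_ss + (T₀ − T_ss) e^(−t/τ).
T(1556) = 70.0512 + (-42.4312)·e^(−1556/562.766) = 70.0512 + (-42.4312)·0.0629814 = 67.3788 °C.

67.38 °C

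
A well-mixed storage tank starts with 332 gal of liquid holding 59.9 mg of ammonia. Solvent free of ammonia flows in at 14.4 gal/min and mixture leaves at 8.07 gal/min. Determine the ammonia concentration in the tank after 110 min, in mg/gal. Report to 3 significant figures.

0.0138 mg/gal

Let m(t) be the amount of ammonia. Volume: V(t) = V₀ + (Q_in − Q_out) t = 332 + 6.3300 t; V(110) = 1028.3 gal.
Species balance (pure solvent in): dm/dt = −Q_out · m/V(t).
Separate: dm/m = −Q_out dt/V(t) ⇒ ln(m/m₀) = −(Q_out/(Q_in−Q_out)) ln(V/V₀).
m = m₀ (V₀/V)^(Q_out/(Q_in−Q_out)) = 59.9 × (332/1028.3)^(1.2749) = 14.174 mg.
C = m/V = 14.174/1028.3 = 0.013784 mg/gal.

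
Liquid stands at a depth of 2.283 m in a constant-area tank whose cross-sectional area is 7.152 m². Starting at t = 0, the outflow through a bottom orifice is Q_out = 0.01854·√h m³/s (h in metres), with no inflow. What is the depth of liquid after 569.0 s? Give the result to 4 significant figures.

Volume balance on the tank: A dh/dt = −0.01854 √h.
∫ h^(−1/2) dh = −(0.01854/A) ∫ dt, giving 2√h = 2√h₀ − (0.01854/A) t.
√h = √2.283 − 0.01854·569.0/(2·7.152) = 1.51096 − 0.737504 = 0.773456.
h = 0.773456² = 0.598234 m.

0.5982 m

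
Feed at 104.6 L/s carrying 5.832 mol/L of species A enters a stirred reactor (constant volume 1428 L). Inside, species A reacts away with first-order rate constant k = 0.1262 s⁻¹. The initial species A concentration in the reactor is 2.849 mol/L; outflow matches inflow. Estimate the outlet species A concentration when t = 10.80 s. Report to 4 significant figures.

Species balance: V dC/dt = Q C_in − Q C − k V C.
This is linear with rate a = Q/V + k = 0.199449 s⁻¹.
C_ss = Q C_in/(Q + kV) = 2.14185 mol/L; C(t) = C_ss + (C₀ − C_ss) e^(−a t).
C(10.80) = 2.14185 + (0.707153)·e^(−0.199449·10.80) = 2.14185 + (0.707153)·0.116013 = 2.22389 mol/L.

2.224 mol/L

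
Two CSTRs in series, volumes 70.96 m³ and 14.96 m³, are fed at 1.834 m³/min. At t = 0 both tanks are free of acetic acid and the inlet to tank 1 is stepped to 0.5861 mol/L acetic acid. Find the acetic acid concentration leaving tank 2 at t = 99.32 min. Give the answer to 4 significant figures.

0.5291 mol/L

Time constants: τᵢ = Vᵢ/Q for each well-mixed tank.
τ₁ = 70.96/1.834 = 38.6914 min; τ₂ = 14.96/1.834 = 8.15703 min.
Solving the cascade with C₁(0)=C₂(0)=0 gives C₂(t) = C_in[1 − (τ₁ e^(−t/τ₁) − τ₂ e^(−t/τ₂))/(τ₁ − τ₂)].
At t = 99.32: e^(−t/τ₁) = 0.0767671, e^(−t/τ₂) = 5.15267e-06.
C₂ = 0.5861·[1 − (38.6914·0.0767671 − 8.15703·5.15267e-06)/(30.5344)] = 0.5861·0.902727 = 0.529088 mol/L.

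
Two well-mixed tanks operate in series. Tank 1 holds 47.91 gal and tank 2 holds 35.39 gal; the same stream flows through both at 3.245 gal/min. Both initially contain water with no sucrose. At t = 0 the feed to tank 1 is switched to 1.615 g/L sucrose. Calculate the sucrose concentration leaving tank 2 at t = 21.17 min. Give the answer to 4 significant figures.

Each tank obeys Vᵢ dCᵢ/dt = Q(Cᵢ₋₁ − Cᵢ), so τᵢ = Vᵢ/Q.
τ₁ = 47.91/3.245 = 14.7643 min; τ₂ = 35.39/3.245 = 10.9060 min.
Tank 1: C₁ = C_in(1 − e^(−t/τ₁)). Tank 2 (τ₁ ≠ τ₂): C₂ = C_in[1 − (τ₁ e^(−t/τ₁) − τ₂ e^(−t/τ₂))/(τ₁ − τ₂)].
At t = 21.17: e^(−t/τ₁) = 0.238385, e^(−t/τ₂) = 0.143541.
C₂ = 1.615·[1 − (14.7643·0.238385 − 10.9060·0.143541)/(3.85824)] = 1.615·0.493523 = 0.797040 g/L.

0.7970 g/L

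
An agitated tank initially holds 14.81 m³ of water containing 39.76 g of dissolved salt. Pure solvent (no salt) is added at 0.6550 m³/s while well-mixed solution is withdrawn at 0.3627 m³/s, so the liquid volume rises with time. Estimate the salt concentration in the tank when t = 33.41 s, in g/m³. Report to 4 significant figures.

0.8630 g/m³

Let m(t) be the amount of salt. Volume: V(t) = V₀ + (Q_in − Q_out) t = 14.81 + 0.292300 t; V(33.41) = 24.5757 m³.
Species balance (pure solvent in): dm/dt = −Q_out · m/V(t).
dm/m = −Q_out dt/(V₀ + 0.292300 t); integrating gives ln(m/m₀) = −(Q_out/(Q_in−Q_out)) ln(V/V₀).
m = m₀ (V₀/V)^(Q_out/(Q_in−Q_out)) = 39.76 × (14.81/24.5757)^(1.24085) = 21.2090 g.
C = m/V = 21.2090/24.5757 = 0.863005 g/m³.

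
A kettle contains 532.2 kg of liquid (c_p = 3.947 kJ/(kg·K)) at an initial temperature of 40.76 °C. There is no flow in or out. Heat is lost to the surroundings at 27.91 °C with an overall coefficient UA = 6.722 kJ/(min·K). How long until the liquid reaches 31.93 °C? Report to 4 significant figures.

M c_p dT/dt = −UA(T − T_amb).
τ = M c_p/UA = 312.495 min; T_ss = T_amb = 27.9100 °C.
T(t) = T_ss + (T₀ − T_ss)e^(−t/τ); set T = 31.93:
t = −τ ln[(T − T_ss)/(T₀ − T_ss)] = −312.495 · ln(0.312840) = 363.139 min.

363.1 min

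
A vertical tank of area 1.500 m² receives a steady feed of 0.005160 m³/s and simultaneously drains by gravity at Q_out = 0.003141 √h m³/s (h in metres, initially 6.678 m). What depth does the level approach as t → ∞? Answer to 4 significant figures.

A dh/dt = Q_in − 0.003141 √h. Steady state requires inflow = outflow:
Q_in = 0.003141 √h_ss ⇒ √h_ss = 0.005160/0.003141 = 1.64279.
h_ss = 1.64279² = 2.69876 m. (Since h₀ = 6.678 m > h_ss, the level will fall toward this value.)

2.699 m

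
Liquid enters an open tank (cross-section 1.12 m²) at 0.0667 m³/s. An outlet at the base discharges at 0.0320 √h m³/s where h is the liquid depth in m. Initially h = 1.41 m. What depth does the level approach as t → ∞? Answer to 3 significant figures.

Level balance: A dh/dt = 0.0667 − 0.0320 √h. Setting dh/dt = 0:
Q_in = 0.0320 √h_ss ⇒ √h_ss = 0.0667/0.0320 = 2.0844.
h_ss = 2.0844² = 4.3446 m. (Since h₀ = 1.41 m < h_ss, the level will rise toward this value.)

4.34 m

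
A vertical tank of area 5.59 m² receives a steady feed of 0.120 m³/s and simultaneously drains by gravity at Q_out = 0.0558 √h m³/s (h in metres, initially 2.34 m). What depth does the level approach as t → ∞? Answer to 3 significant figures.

Mass balance (ρ constant): A dh/dt = Q_in − 0.0558 √h. At steady state dh/dt = 0:
Q_in = 0.0558 √h_ss ⇒ √h_ss = 0.120/0.0558 = 2.1505.
h_ss = 2.1505² = 4.6248 m. (Since h₀ = 2.34 m < h_ss, the level will rise toward this value.)

4.62 m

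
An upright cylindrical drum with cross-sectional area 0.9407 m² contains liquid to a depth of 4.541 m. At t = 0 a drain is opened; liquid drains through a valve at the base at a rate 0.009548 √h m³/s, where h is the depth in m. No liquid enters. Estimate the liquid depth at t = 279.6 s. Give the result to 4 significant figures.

With no inflow, A dh/dt = −0.009548 √h.
This is separable: 2 d(√h)/dt = −0.009548/A, so √h = √h₀ − (0.009548/(2A)) t.
√h = √4.541 − 0.009548·279.6/(2·0.9407) = 2.13096 − 1.41895 = 0.712008.
h = 0.712008² = 0.506955 m.

0.5070 m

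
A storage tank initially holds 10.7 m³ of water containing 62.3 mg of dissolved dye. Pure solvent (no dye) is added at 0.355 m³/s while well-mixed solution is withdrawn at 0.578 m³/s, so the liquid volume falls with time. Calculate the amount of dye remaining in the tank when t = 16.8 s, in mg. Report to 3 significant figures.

Let m(t) be the amount of dye. Volume: V(t) = V₀ + (Q_in − Q_out) t = 10.7 − 0.22300 t; V(16.8) = 6.9536 m³.
Solute balance: dm/dt = 0 − Q_out C = −Q_out m/V(t).
dm/m = −Q_out dt/(V₀ − 0.22300 t); integrating gives ln(m/m₀) = −(Q_out/(Q_in−Q_out)) ln(V/V₀).
m = m₀ (V₀/V)^(Q_out/(Q_in−Q_out)) = 62.3 × (10.7/6.9536)^(-2.5919) = 20.387 mg.

20.4 mg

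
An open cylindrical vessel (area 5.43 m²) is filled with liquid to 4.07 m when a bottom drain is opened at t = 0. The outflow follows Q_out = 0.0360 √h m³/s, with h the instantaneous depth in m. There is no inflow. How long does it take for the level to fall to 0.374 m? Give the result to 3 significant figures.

424 s

Accumulation of liquid (constant cross-section A): A dh/dt = −0.0360 √h.
This is separable: 2 d(√h)/dt = −0.0360/A, so √h = √h₀ − (0.0360/(2A)) t.
t = 2A(√h₀ − √h)/0.0360 = 2·5.43·(√4.07 − √0.374)/0.0360
  = 10.860 × (2.0174 − 0.61156) / 0.0360 = 424.10 s.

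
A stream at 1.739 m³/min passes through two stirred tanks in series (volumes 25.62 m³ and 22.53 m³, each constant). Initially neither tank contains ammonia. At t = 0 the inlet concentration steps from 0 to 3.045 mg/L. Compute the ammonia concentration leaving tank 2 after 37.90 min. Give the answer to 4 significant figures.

Time constants: τᵢ = Vᵢ/Q for each well-mixed tank.
τ₁ = 25.62/1.739 = 14.7326 min; τ₂ = 22.53/1.739 = 12.9557 min.
Tank 1: C₁ = C_in(1 − e^(−t/τ₁)). Tank 2 (τ₁ ≠ τ₂): C₂ = C_in[1 − (τ₁ e^(−t/τ₁) − τ₂ e^(−t/τ₂))/(τ₁ − τ₂)].
At t = 37.90: e^(−t/τ₁) = 0.0763425, e^(−t/τ₂) = 0.0536460.
C₂ = 3.045·[1 − (14.7326·0.0763425 − 12.9557·0.0536460)/(1.77688)] = 3.045·0.758171 = 2.30863 mg/L.

2.309 mg/L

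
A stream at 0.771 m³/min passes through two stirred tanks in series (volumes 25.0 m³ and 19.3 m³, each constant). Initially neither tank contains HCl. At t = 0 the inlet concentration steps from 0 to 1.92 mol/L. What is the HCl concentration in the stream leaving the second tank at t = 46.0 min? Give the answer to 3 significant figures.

0.917 mol/L

Time constants: τᵢ = Vᵢ/Q for each well-mixed tank.
τ₁ = 25.0/0.771 = 32.425 min; τ₂ = 19.3/0.771 = 25.032 min.
Solving the cascade with C₁(0)=C₂(0)=0 gives C₂(t) = C_in[1 − (τ₁ e^(−t/τ₁) − τ₂ e^(−t/τ₂))/(τ₁ − τ₂)].
At t = 46.0: e^(−t/τ₁) = 0.24204, e^(−t/τ₂) = 0.15920.
C₂ = 1.92·[1 − (32.425·0.24204 − 25.032·0.15920)/(7.3930)] = 1.92·0.47744 = 0.91669 mol/L.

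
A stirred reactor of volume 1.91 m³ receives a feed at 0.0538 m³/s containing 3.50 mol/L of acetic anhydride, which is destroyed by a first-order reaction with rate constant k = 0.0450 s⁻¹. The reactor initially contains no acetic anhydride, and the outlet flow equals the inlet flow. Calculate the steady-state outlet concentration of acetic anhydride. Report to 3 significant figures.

1.35 mol/L

V dC/dt = Q(C_in − C) − k V C.
At steady state: 0 = Q C_in − (Q + kV) C_ss, so C_ss = Q C_in/(Q + kV).
C_ss = 0.0538·3.50/(0.0538 + 0.0450·1.91) = 0.18830/0.13975 = 1.3474 mol/L.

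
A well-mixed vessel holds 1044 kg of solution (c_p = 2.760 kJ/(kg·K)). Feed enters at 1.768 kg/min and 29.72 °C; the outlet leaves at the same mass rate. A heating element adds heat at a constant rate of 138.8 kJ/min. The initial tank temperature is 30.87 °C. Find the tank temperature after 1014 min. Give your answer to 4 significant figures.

53.26 °C

M c_p dT/dt = ṁ c_p (T_in − T) + Q̇.
τ = M/ṁ = 590.498 min; T_ss = T_in + Q̇/(ṁ c_p) = 29.72 + 138.8/(1.768·2.760) = 58.1645 °C.
Integrating: T(t) = T_ss + (T₀ − T_ss) e^(−t/τ).
T(1014) = 58.1645 + (-27.2945)·e^(−1014/590.498) = 58.1645 + (-27.2945)·0.179569 = 53.2632 °C.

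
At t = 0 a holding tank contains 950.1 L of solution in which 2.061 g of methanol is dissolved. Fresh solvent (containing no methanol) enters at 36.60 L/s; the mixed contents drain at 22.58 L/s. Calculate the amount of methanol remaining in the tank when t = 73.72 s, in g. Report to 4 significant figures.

0.6298 g

Let m(t) be the amount of methanol. Volume: V(t) = V₀ + (Q_in − Q_out) t = 950.1 + 14.0200 t; V(73.72) = 1983.65 L.
No methanol enters, so dm/dt = −Q_out · (m/V).
dm/m = −Q_out dt/(V₀ + 14.0200 t); integrating gives ln(m/m₀) = −(Q_out/(Q_in−Q_out)) ln(V/V₀).
m = m₀ (V₀/V)^(Q_out/(Q_in−Q_out)) = 2.061 × (950.1/1983.65)^(1.61056) = 0.629779 g.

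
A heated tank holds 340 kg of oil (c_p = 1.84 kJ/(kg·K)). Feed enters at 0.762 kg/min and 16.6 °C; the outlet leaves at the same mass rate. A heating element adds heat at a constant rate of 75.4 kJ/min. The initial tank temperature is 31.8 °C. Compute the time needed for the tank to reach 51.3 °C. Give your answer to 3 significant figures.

314 min

M c_p dT/dt = ṁ c_p (T_in − T) + Q̇.
τ = M/ṁ = 446.19 min; T_ss = T_in + Q̇/(ṁ c_p) = 70.377 °C.
T(t) = T_ss + (T₀ − T_ss) e^(−t/τ). Set T = 51.3:
e^(−t/τ) = (51.3 − 70.377)/(31.8 − 70.377) = 0.49452
t = −446.19 · ln(0.49452) = 314.19 min.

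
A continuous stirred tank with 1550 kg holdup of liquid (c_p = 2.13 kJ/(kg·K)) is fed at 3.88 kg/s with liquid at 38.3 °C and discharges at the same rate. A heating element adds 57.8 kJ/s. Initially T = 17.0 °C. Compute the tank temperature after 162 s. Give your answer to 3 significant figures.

M c_p dT/dt = ṁ c_p (T_in − T) + Q̇.
τ = M/ṁ = 399.48 s; T_ss = T_in + Q̇/(ṁ c_p) = 38.3 + 57.8/(3.88·2.13) = 45.294 °C.
Integrating: T(t) = T_ss + (T₀ − T_ss) e^(−t/τ).
T(162) = 45.294 + (-28.294)·e^(−162/399.48) = 45.294 + (-28.294)·0.66663 = 26.432 °C.

26.4 °C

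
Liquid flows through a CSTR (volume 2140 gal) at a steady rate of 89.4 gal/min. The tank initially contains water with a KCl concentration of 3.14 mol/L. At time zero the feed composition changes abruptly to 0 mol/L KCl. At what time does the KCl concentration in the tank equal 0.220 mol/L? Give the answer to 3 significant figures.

Transient balance on the dissolved component: V dC/dt = Q(C_in − C), so τ = V/Q = 23.937 min.
C(t) = C_in + (C₀ − C_in) e^(−t/τ). Set C = 0.220 and solve for t:
e^(−t/τ) = (C − C_in)/(C₀ − C_in) = (0.220 − 0)/(3.14 − 0) = 0.070064
t = −τ ln(…) = 23.937 × 2.6584 = 63.634 min.

63.6 min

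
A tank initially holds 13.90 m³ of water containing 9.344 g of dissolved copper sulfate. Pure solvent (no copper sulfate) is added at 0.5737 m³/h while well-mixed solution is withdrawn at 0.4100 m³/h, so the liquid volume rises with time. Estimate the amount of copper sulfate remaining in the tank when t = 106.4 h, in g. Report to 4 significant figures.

1.222 g

Total volume: dV/dt = Q_in − Q_out = 0.163700 m³/h, so V(t) = 13.90 + 0.163700 t and V(106.4) = 31.3177 m³.
No copper sulfate enters, so dm/dt = −Q_out · (m/V).
Separate: dm/m = −Q_out dt/V(t) ⇒ ln(m/m₀) = −(Q_out/(Q_in−Q_out)) ln(V/V₀).
m = m₀ (V₀/V)^(Q_out/(Q_in−Q_out)) = 9.344 × (13.90/31.3177)^(2.50458) = 1.22174 g.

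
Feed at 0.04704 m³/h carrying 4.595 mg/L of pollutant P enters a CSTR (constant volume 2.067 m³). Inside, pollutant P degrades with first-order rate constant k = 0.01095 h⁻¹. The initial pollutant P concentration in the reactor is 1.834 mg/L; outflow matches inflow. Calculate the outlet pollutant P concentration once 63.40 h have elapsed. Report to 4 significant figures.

2.953 mg/L

Accumulation = in − out − consumed: V dC/dt = Q C_in − Q C − k V C.
This is linear with rate a = Q/V + k = 0.0337076 h⁻¹.
C_ss = Q C_in/(Q + kV) = 3.10230 mg/L; C(t) = C_ss + (C₀ − C_ss) e^(−a t).
C(63.40) = 3.10230 + (-1.26830)·e^(−0.0337076·63.40) = 3.10230 + (-1.26830)·0.118001 = 2.95264 mg/L.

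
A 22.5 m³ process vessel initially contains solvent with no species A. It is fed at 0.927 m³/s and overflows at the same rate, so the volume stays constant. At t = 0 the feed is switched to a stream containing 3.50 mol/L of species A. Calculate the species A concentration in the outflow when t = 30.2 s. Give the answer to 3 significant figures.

Unsteady species balance (constant V, well mixed): V dC/dt = Q(C_in − C).
Rewrite as dC/dt + C/τ = C_in/τ, τ = V/Q = 24.272 s.
C approaches C_in exponentially: C(t) = C_in + (C₀ − C_in) e^(−t/τ).
C(30.2) = 3.50 + (0 − 3.50)·e^(−30.2/24.272) = 3.50 + (-3.5000)·0.28816 = 2.4914 mol/L.

2.49 mol/L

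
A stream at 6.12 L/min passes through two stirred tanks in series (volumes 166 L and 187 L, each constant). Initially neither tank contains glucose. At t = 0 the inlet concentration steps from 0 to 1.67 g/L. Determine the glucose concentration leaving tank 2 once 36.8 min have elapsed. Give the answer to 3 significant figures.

0.610 g/L

Species balance on tank i: dCᵢ/dt = (Cᵢ₋₁ − Cᵢ)/τᵢ with τᵢ = Vᵢ/Q.
τ₁ = 166/6.12 = 27.124 min; τ₂ = 187/6.12 = 30.556 min.
Tank 1: C₁ = C_in(1 − e^(−t/τ₁)). Tank 2 (τ₁ ≠ τ₂): C₂ = C_in[1 − (τ₁ e^(−t/τ₁) − τ₂ e^(−t/τ₂))/(τ₁ − τ₂)].
At t = 36.8: e^(−t/τ₁) = 0.25750, e^(−t/τ₂) = 0.29988.
C₂ = 1.67·[1 − (27.124·0.25750 − 30.556·0.29988)/(-3.4314)] = 1.67·0.36512 = 0.60975 g/L.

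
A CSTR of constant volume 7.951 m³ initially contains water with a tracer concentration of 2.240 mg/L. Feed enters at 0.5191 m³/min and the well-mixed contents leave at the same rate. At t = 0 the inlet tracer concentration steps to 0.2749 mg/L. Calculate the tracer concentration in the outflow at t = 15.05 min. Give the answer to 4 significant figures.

1.011 mg/L

Mass balance on the solute (V constant): V dC/dt = Q(C_in − C).
Time constant τ = V/Q = 7.951/0.5191 = 15.3169 min.
Solution: C(t) = C_in + (C₀ − C_in) e^(−t/τ).
C(15.05) = 0.2749 + (2.240 − 0.2749)·e^(−15.05/15.3169) = 0.2749 + (1.96510)·0.374346 = 1.01053 mg/L.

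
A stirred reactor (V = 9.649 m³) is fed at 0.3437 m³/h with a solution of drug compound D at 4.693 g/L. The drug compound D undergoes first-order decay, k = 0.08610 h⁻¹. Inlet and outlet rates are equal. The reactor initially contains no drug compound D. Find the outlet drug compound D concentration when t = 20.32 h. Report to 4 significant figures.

V dC/dt = Q(C_in − C) − k V C.
This is linear with rate a = Q/V + k = 0.121720 h⁻¹.
C_ss = Q C_in/(Q + kV) = 1.37336 g/L; C(t) = C_ss + (C₀ − C_ss) e^(−a t).
C(20.32) = 1.37336 + (-1.37336)·e^(−0.121720·20.32) = 1.37336 + (-1.37336)·0.0843015 = 1.25759 g/L.

1.258 g/L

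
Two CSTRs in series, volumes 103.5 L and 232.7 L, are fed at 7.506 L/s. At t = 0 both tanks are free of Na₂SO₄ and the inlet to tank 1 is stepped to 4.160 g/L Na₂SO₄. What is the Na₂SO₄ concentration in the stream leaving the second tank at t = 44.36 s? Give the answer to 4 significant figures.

Each tank obeys Vᵢ dCᵢ/dt = Q(Cᵢ₋₁ − Cᵢ), so τᵢ = Vᵢ/Q.
τ₁ = 103.5/7.506 = 13.7890 s; τ₂ = 232.7/7.506 = 31.0019 s.
Solving the cascade with C₁(0)=C₂(0)=0 gives C₂(t) = C_in[1 − (τ₁ e^(−t/τ₁) − τ₂ e^(−t/τ₂))/(τ₁ − τ₂)].
At t = 44.36: e^(−t/τ₁) = 0.0400725, e^(−t/τ₂) = 0.239098.
C₂ = 4.160·[1 − (13.7890·0.0400725 − 31.0019·0.239098)/(-17.2129)] = 4.160·0.601466 = 2.50210 g/L.

2.502 g/L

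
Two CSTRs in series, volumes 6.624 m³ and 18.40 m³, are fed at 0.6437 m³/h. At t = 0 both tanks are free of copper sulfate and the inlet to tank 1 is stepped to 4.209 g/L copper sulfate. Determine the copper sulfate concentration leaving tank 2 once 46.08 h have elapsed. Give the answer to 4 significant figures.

Species balance on tank i: dCᵢ/dt = (Cᵢ₋₁ − Cᵢ)/τᵢ with τᵢ = Vᵢ/Q.
τ₁ = 6.624/0.6437 = 10.2905 h; τ₂ = 18.40/0.6437 = 28.5847 h.
Solving the cascade with C₁(0)=C₂(0)=0 gives C₂(t) = C_in[1 − (τ₁ e^(−t/τ₁) − τ₂ e^(−t/τ₂))/(τ₁ − τ₂)].
At t = 46.08: e^(−t/τ₁) = 0.0113571, e^(−t/τ₂) = 0.199479.
C₂ = 4.209·[1 − (10.2905·0.0113571 − 28.5847·0.199479)/(-18.2942)] = 4.209·0.694703 = 2.92401 g/L.

2.924 g/L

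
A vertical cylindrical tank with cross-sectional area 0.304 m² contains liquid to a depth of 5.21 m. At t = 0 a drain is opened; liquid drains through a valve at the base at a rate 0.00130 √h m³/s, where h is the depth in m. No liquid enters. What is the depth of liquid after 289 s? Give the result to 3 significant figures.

2.77 m

A dh/dt = −Q_out = −0.00130 √h.
∫ h^(−1/2) dh = −(0.00130/A) ∫ dt, giving 2√h = 2√h₀ − (0.00130/A) t.
√h = √5.21 − 0.00130·289/(2·0.304) = 2.2825 − 0.61793 = 1.6646.
h = 1.6646² = 2.7709 m.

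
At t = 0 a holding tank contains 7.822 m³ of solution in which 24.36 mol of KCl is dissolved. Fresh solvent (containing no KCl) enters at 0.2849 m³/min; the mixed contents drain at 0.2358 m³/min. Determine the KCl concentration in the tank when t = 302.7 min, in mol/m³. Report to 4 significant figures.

0.006460 mol/m³

Let m(t) be the amount of KCl. Volume: V(t) = V₀ + (Q_in − Q_out) t = 7.822 + 0.0491000 t; V(302.7) = 22.6846 m³.
Species balance (pure solvent in): dm/dt = −Q_out · m/V(t).
Separate: dm/m = −Q_out dt/V(t) ⇒ ln(m/m₀) = −(Q_out/(Q_in−Q_out)) ln(V/V₀).
m = m₀ (V₀/V)^(Q_out/(Q_in−Q_out)) = 24.36 × (7.822/22.6846)^(4.80244) = 0.146543 mol.
C = m/V = 0.146543/22.6846 = 0.00646004 mol/m³.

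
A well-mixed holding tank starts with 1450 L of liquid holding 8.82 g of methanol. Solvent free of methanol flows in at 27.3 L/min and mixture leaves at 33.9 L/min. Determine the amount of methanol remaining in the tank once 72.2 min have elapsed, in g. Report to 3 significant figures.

Total volume: dV/dt = Q_in − Q_out = -6.6000 L/min, so V(t) = 1450 − 6.6000 t and V(72.2) = 973.48 L.
Species balance (pure solvent in): dm/dt = −Q_out · m/V(t).
dm/m = −Q_out dt/(V₀ − 6.6000 t); integrating gives ln(m/m₀) = −(Q_out/(Q_in−Q_out)) ln(V/V₀).
m = m₀ (V₀/V)^(Q_out/(Q_in−Q_out)) = 8.82 × (1450/973.48)^(-5.1364) = 1.1394 g.

1.14 g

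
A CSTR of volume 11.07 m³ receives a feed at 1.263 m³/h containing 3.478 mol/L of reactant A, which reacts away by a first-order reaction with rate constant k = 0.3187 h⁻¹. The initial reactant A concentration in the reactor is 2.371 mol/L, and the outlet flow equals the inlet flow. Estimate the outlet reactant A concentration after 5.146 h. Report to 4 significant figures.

V dC/dt = Q(C_in − C) − k V C.
This is linear with rate a = Q/V + k = 0.432792 h⁻¹.
C_ss = Q C_in/(Q + kV) = 0.916866 mol/L; C(t) = C_ss + (C₀ − C_ss) e^(−a t).
C(5.146) = 0.916866 + (1.45413)·e^(−0.432792·5.146) = 0.916866 + (1.45413)·0.107836 = 1.07367 mol/L.

1.074 mol/L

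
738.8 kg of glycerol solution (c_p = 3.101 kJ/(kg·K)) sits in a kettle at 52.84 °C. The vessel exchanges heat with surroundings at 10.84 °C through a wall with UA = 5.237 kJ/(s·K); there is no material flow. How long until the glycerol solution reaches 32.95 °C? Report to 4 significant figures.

280.7 s

Energy balance: M c_p dT/dt = −UA(T − T_amb).
τ = M c_p/UA = 437.468 s; T_ss = T_amb = 10.8400 °C.
T(t) = T_ss + (T₀ − T_ss)e^(−t/τ); set T = 32.95:
t = −τ ln[(T − T_ss)/(T₀ − T_ss)] = −437.468 · ln(0.526429) = 280.697 s.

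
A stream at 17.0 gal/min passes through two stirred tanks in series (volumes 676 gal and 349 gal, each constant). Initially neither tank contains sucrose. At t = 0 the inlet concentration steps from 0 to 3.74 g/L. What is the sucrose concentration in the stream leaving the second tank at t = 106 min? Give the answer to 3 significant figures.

3.23 g/L

Each tank obeys Vᵢ dCᵢ/dt = Q(Cᵢ₋₁ − Cᵢ), so τᵢ = Vᵢ/Q.
τ₁ = 676/17.0 = 39.765 min; τ₂ = 349/17.0 = 20.529 min.
Solving the cascade with C₁(0)=C₂(0)=0 gives C₂(t) = C_in[1 − (τ₁ e^(−t/τ₁) − τ₂ e^(−t/τ₂))/(τ₁ − τ₂)].
At t = 106: e^(−t/τ₁) = 0.069552, e^(−t/τ₂) = 0.0057226.
C₂ = 3.74·[1 − (39.765·0.069552 − 20.529·0.0057226)/(19.235)] = 3.74·0.86232 = 3.2251 g/L.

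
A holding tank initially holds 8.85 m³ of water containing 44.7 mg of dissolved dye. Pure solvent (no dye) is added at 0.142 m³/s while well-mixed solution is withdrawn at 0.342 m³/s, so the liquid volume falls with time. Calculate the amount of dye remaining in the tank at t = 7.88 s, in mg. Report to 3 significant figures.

Let m(t) be the amount of dye. Volume: V(t) = V₀ + (Q_in − Q_out) t = 8.85 − 0.20000 t; V(7.88) = 7.2740 m³.
Solute balance: dm/dt = 0 − Q_out C = −Q_out m/V(t).
dm/m = −Q_out dt/(V₀ − 0.20000 t); integrating gives ln(m/m₀) = −(Q_out/(Q_in−Q_out)) ln(V/V₀).
m = m₀ (V₀/V)^(Q_out/(Q_in−Q_out)) = 44.7 × (8.85/7.2740)^(-1.7100) = 31.964 mg.

32.0 mg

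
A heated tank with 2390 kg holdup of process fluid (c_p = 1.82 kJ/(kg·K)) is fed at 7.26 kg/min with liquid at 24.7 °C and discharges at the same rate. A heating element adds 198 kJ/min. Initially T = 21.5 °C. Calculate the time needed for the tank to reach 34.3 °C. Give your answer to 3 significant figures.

401 min

M c_p dT/dt = ṁ c_p (T_in − T) + Q̇.
τ = M/ṁ = 329.20 min; T_ss = T_in + Q̇/(ṁ c_p) = 39.685 °C.
T(t) = T_ss + (T₀ − T_ss) e^(−t/τ). Set T = 34.3:
e^(−t/τ) = (34.3 − 39.685)/(21.5 − 39.685) = 0.29612
t = −329.20 · ln(0.29612) = 400.63 min.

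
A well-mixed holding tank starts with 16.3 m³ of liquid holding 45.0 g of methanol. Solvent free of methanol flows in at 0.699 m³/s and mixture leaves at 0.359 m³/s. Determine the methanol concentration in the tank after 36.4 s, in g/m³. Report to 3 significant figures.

0.864 g/m³

Total volume: dV/dt = Q_in − Q_out = 0.34000 m³/s, so V(t) = 16.3 + 0.34000 t and V(36.4) = 28.676 m³.
Solute balance: dm/dt = 0 − Q_out C = −Q_out m/V(t).
dm/m = −Q_out dt/(V₀ + 0.34000 t); integrating gives ln(m/m₀) = −(Q_out/(Q_in−Q_out)) ln(V/V₀).
m = m₀ (V₀/V)^(Q_out/(Q_in−Q_out)) = 45.0 × (16.3/28.676)^(1.0559) = 24.784 g.
C = m/V = 24.784/28.676 = 0.86428 g/m³.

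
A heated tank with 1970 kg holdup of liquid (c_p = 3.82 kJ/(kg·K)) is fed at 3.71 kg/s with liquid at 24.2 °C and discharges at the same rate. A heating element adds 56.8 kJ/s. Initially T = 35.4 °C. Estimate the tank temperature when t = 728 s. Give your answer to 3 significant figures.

M c_p dT/dt = ṁ c_p (T_in − T) + Q̇.
τ = M/ṁ = 531.00 s; T_ss = T_in + Q̇/(ṁ c_p) = 24.2 + 56.8/(3.71·3.82) = 28.208 °C.
Solution: T(t) = T_ss + (T₀ − T_ss) e^(−t/τ).
T(728) = 28.208 + (7.1922)·e^(−728/531.00) = 28.208 + (7.1922)·0.25385 = 30.034 °C.

30.0 °C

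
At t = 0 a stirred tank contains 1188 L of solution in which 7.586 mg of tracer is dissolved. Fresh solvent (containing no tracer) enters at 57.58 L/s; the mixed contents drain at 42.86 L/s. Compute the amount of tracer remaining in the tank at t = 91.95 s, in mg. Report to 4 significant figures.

Let m(t) be the amount of tracer. Volume: V(t) = V₀ + (Q_in − Q_out) t = 1188 + 14.7200 t; V(91.95) = 2541.50 L.
No tracer enters, so dm/dt = −Q_out · (m/V).
Separate: dm/m = −Q_out dt/V(t) ⇒ ln(m/m₀) = −(Q_out/(Q_in−Q_out)) ln(V/V₀).
m = m₀ (V₀/V)^(Q_out/(Q_in−Q_out)) = 7.586 × (1188/2541.50)^(2.91168) = 0.828625 mg.

0.8286 mg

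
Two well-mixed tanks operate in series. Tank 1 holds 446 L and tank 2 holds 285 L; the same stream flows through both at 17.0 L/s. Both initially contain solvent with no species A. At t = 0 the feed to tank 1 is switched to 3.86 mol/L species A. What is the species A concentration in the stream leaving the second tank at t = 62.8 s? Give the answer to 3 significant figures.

Species balance on tank i: dCᵢ/dt = (Cᵢ₋₁ − Cᵢ)/τᵢ with τᵢ = Vᵢ/Q.
τ₁ = 446/17.0 = 26.235 s; τ₂ = 285/17.0 = 16.765 s.
Tank 1: C₁ = C_in(1 − e^(−t/τ₁)). Tank 2 (τ₁ ≠ τ₂): C₂ = C_in[1 − (τ₁ e^(−t/τ₁) − τ₂ e^(−t/τ₂))/(τ₁ − τ₂)].
At t = 62.8: e^(−t/τ₁) = 0.091289, e^(−t/τ₂) = 0.023613.
C₂ = 3.86·[1 − (26.235·0.091289 − 16.765·0.023613)/(9.4706)] = 3.86·0.78891 = 3.0452 mol/L.

3.05 mol/L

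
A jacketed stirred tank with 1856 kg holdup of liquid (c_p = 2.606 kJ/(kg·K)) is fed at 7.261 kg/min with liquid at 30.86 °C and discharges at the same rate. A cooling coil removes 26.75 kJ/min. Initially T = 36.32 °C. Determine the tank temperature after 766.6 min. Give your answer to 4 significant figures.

29.79 °C

Unsteady energy balance on the tank contents: M c_p dT/dt = ṁ c_p (T_in − T) − 26.75.
Rearrange: dT/dt = (T_ss − T)/τ with τ = M/ṁ = 255.612 min and T_ss = T_in − Q̇/(ṁ c_p) = 29.4463 °C.
Solution: T(t) = T_ss + (T₀ − T_ss) e^(−t/τ).
T(766.6) = 29.4463 + (6.87369)·e^(−766.6/255.612) = 29.4463 + (6.87369)·0.0498332 = 29.7889 °C.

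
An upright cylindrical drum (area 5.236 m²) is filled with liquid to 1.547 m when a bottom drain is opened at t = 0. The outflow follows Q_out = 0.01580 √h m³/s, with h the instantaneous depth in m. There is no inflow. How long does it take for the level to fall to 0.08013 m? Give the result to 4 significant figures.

636.7 s

Unsteady balance on liquid volume: A dh/dt = −0.01580 √h.
∫ h^(−1/2) dh = −(0.01580/A) ∫ dt, giving 2√h = 2√h₀ − (0.01580/A) t.
t = 2A(√h₀ − √h)/0.01580 = 2·5.236·(√1.547 − √0.08013)/0.01580
  = 10.4720 × (1.24378 − 0.283072) / 0.01580 = 636.745 s.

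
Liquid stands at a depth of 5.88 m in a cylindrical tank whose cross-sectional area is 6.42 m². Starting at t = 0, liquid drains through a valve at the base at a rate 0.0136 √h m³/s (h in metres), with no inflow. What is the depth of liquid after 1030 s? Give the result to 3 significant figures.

1.78 m

With no inflow, A dh/dt = −0.0136 √h.
∫ h^(−1/2) dh = −(0.0136/A) ∫ dt, giving 2√h = 2√h₀ − (0.0136/A) t.
√h = √5.88 − 0.0136·1030/(2·6.42) = 2.4249 − 1.0910 = 1.3339.
h = 1.3339² = 1.7793 m.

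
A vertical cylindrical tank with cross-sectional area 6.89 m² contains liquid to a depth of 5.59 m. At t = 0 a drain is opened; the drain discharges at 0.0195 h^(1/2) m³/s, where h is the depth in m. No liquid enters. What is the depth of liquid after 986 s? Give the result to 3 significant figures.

With no inflow, A dh/dt = −0.0195 √h.
Separate and integrate: 2(√h − √h₀) = −(0.0195/A) t.
√h = √5.59 − 0.0195·986/(2·6.89) = 2.3643 − 1.3953 = 0.96904.
h = 0.96904² = 0.93903 m.

0.939 m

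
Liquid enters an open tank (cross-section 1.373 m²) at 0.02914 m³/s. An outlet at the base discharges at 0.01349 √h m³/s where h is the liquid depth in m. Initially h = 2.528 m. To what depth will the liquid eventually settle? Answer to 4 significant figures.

Volume balance on the tank: A dh/dt = Q_in − 0.01349 √h. At steady state dh/dt = 0:
Q_in = 0.01349 √h_ss ⇒ √h_ss = 0.02914/0.01349 = 2.16012.
h_ss = 2.16012² = 4.66611 m. (Since h₀ = 2.528 m < h_ss, the level will rise toward this value.)

4.666 m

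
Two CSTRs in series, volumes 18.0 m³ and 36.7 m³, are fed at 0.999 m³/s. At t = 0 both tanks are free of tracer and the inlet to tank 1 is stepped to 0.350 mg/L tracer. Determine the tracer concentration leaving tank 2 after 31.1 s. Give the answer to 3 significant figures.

Species balance on tank i: dCᵢ/dt = (Cᵢ₋₁ − Cᵢ)/τᵢ with τᵢ = Vᵢ/Q.
τ₁ = 18.0/0.999 = 18.018 s; τ₂ = 36.7/0.999 = 36.737 s.
Solving the cascade with C₁(0)=C₂(0)=0 gives C₂(t) = C_in[1 − (τ₁ e^(−t/τ₁) − τ₂ e^(−t/τ₂))/(τ₁ − τ₂)].
At t = 31.1: e^(−t/τ₁) = 0.17799, e^(−t/τ₂) = 0.42889.
C₂ = 0.350·[1 − (18.018·0.17799 − 36.737·0.42889)/(-18.719)] = 0.350·0.32961 = 0.11536 mg/L.

0.115 mg/L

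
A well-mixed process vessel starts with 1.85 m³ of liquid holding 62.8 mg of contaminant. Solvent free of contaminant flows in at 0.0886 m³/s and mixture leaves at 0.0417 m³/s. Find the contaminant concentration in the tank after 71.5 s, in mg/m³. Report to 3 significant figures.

4.81 mg/m³

Let m(t) be the amount of contaminant. Volume: V(t) = V₀ + (Q_in − Q_out) t = 1.85 + 0.046900 t; V(71.5) = 5.2034 m³.
No contaminant enters, so dm/dt = −Q_out · (m/V).
Separate: dm/m = −Q_out dt/V(t) ⇒ ln(m/m₀) = −(Q_out/(Q_in−Q_out)) ln(V/V₀).
m = m₀ (V₀/V)^(Q_out/(Q_in−Q_out)) = 62.8 × (1.85/5.2034)^(0.88913) = 25.041 mg.
C = m/V = 25.041/5.2034 = 4.8124 mg/m³.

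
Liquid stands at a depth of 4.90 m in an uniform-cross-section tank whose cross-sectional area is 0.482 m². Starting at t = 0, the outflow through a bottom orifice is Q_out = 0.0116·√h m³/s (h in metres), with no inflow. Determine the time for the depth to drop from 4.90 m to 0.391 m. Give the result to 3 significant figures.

A dh/dt = −Q_out = −0.0116 √h.
∫ h^(−1/2) dh = −(0.0116/A) ∫ dt, giving 2√h = 2√h₀ − (0.0116/A) t.
t = 2A(√h₀ − √h)/0.0116 = 2·0.482·(√4.90 − √0.391)/0.0116
  = 0.96400 × (2.2136 − 0.62530) / 0.0116 = 131.99 s.

132 s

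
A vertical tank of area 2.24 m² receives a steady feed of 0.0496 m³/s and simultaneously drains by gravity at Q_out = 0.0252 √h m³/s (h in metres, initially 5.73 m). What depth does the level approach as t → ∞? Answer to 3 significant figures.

Level balance: A dh/dt = 0.0496 − 0.0252 √h. Setting dh/dt = 0:
Q_in = 0.0252 √h_ss ⇒ √h_ss = 0.0496/0.0252 = 1.9683.
h_ss = 1.9683² = 3.8740 m. (Since h₀ = 5.73 m > h_ss, the level will fall toward this value.)

3.87 m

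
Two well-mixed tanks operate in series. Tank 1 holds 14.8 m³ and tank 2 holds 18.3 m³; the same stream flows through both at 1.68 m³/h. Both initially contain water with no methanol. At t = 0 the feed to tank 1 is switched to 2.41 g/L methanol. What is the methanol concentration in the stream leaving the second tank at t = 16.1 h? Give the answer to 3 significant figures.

1.17 g/L

Each tank obeys Vᵢ dCᵢ/dt = Q(Cᵢ₋₁ − Cᵢ), so τᵢ = Vᵢ/Q.
τ₁ = 14.8/1.68 = 8.8095 h; τ₂ = 18.3/1.68 = 10.893 h.
Solving the cascade with C₁(0)=C₂(0)=0 gives C₂(t) = C_in[1 − (τ₁ e^(−t/τ₁) − τ₂ e^(−t/τ₂))/(τ₁ − τ₂)].
At t = 16.1: e^(−t/τ₁) = 0.16080, e^(−t/τ₂) = 0.22809.
C₂ = 2.41·[1 − (8.8095·0.16080 − 10.893·0.22809)/(-2.0833)] = 2.41·0.48741 = 1.1747 g/L.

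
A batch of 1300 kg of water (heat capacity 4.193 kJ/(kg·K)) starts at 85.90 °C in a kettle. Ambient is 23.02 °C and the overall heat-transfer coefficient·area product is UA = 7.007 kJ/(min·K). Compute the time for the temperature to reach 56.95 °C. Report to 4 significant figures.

479.9 min

M c_p dT/dt = −UA(T − T_amb).
τ = M c_p/UA = 777.922 min; T_ss = T_amb = 23.0200 °C.
T(t) = T_ss + (T₀ − T_ss)e^(−t/τ); set T = 56.95:
t = −τ ln[(T − T_ss)/(T₀ − T_ss)] = −777.922 · ln(0.539599) = 479.922 min.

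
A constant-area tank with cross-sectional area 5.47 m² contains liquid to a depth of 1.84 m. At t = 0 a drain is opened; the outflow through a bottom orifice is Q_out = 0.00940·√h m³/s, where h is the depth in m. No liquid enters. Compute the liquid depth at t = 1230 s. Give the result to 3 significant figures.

0.0898 m

Mass balance (ρ constant): A dh/dt = −0.00940 √h.
Separate and integrate: 2(√h − √h₀) = −(0.00940/A) t.
√h = √1.84 − 0.00940·1230/(2·5.47) = 1.3565 − 1.0569 = 0.29961.
h = 0.29961² = 0.089766 m.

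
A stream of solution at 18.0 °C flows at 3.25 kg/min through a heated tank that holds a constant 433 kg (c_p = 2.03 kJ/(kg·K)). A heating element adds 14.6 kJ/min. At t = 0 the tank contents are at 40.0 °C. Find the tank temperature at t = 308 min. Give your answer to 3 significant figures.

M c_p dT/dt = ṁ c_p (T_in − T) + Q̇.
τ = M/ṁ = 133.23 min; T_ss = T_in + Q̇/(ṁ c_p) = 18.0 + 14.6/(3.25·2.03) = 20.213 °C.
Solution: T(t) = T_ss + (T₀ − T_ss) e^(−t/τ).
T(308) = 20.213 + (19.787)·e^(−308/133.23) = 20.213 + (19.787)·0.099085 = 22.174 °C.

22.2 °C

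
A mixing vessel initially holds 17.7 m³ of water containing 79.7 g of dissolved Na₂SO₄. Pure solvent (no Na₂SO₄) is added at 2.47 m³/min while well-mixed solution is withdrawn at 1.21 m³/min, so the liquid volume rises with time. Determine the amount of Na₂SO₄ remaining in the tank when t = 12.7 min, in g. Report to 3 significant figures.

42.9 g

Total volume: dV/dt = Q_in − Q_out = 1.2600 m³/min, so V(t) = 17.7 + 1.2600 t and V(12.7) = 33.702 m³.
No Na₂SO₄ enters, so dm/dt = −Q_out · (m/V).
Separate: dm/m = −Q_out dt/V(t) ⇒ ln(m/m₀) = −(Q_out/(Q_in−Q_out)) ln(V/V₀).
m = m₀ (V₀/V)^(Q_out/(Q_in−Q_out)) = 79.7 × (17.7/33.702)^(0.96032) = 42.941 g.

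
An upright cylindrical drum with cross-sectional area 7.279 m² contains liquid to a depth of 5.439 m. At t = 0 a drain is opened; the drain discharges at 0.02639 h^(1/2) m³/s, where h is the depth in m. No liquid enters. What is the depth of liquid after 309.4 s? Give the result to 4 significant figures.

A dh/dt = −Q_out = −0.02639 √h.
Separate and integrate: 2(√h − √h₀) = −(0.02639/A) t.
√h = √5.439 − 0.02639·309.4/(2·7.279) = 2.33217 − 0.560865 = 1.77130.
h = 1.77130² = 3.13751 m.

3.138 m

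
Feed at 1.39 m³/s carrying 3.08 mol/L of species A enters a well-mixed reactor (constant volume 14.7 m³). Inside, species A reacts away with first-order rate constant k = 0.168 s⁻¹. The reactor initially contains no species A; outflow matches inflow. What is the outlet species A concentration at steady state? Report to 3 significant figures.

1.11 mol/L

Species balance: V dC/dt = Q C_in − Q C − k V C.
At steady state: 0 = Q C_in − (Q + kV) C_ss, so C_ss = Q C_in/(Q + kV).
C_ss = 1.39·3.08/(1.39 + 0.168·14.7) = 4.2812/3.8596 = 1.1092 mol/L.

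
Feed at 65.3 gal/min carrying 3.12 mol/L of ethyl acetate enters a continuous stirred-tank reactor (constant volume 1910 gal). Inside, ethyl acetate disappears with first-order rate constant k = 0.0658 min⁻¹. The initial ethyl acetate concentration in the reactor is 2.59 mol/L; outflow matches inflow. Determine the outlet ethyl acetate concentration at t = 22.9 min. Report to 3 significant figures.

1.22 mol/L

Accumulation = in − out − consumed: V dC/dt = Q C_in − Q C − k V C.
This is linear with rate a = Q/V + k = 0.099988 min⁻¹.
C_ss = Q C_in/(Q + kV) = 1.0668 mol/L; C(t) = C_ss + (C₀ − C_ss) e^(−a t).
C(22.9) = 1.0668 + (1.5232)·e^(−0.099988·22.9) = 1.0668 + (1.5232)·0.10129 = 1.2211 mol/L.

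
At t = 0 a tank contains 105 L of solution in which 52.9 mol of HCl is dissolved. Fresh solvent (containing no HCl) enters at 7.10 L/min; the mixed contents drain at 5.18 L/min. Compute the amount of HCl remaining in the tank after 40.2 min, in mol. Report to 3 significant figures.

Let m(t) be the amount of HCl. Volume: V(t) = V₀ + (Q_in − Q_out) t = 105 + 1.9200 t; V(40.2) = 182.18 L.
Species balance (pure solvent in): dm/dt = −Q_out · m/V(t).
Separate: dm/m = −Q_out dt/V(t) ⇒ ln(m/m₀) = −(Q_out/(Q_in−Q_out)) ln(V/V₀).
m = m₀ (V₀/V)^(Q_out/(Q_in−Q_out)) = 52.9 × (105/182.18)^(2.6979) = 11.962 mol.

12.0 mol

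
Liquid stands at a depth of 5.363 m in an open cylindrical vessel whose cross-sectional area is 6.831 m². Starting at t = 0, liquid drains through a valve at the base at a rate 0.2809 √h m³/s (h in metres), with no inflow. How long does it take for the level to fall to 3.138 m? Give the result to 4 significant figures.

26.48 s

Mass balance (ρ constant): A dh/dt = −0.2809 √h.
This is separable: 2 d(√h)/dt = −0.2809/A, so √h = √h₀ − (0.2809/(2A)) t.
t = 2A(√h₀ − √h)/0.2809 = 2·6.831·(√5.363 − √3.138)/0.2809
  = 13.6620 × (2.31582 − 1.77144) / 0.2809 = 26.4765 s.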